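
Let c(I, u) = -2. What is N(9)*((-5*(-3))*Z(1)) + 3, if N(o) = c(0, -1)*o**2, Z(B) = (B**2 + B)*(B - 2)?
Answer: 4863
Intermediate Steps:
Z(B) = (-2 + B)*(B + B**2) (Z(B) = (B + B**2)*(-2 + B) = (-2 + B)*(B + B**2))
N(o) = -2*o**2
N(9)*((-5*(-3))*Z(1)) + 3 = (-2*9**2)*((-5*(-3))*(1*(-2 + 1**2 - 1*1))) + 3 = (-2*81)*(15*(1*(-2 + 1 - 1))) + 3 = -2430*1*(-2) + 3 = -2430*(-2) + 3 = -162*(-30) + 3 = 4860 + 3 = 4863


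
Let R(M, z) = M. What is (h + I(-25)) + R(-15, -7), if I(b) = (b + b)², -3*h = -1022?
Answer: 8477/3 ≈ 2825.7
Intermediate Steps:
h = 1022/3 (h = -⅓*(-1022) = 1022/3 ≈ 340.67)
I(b) = 4*b² (I(b) = (2*b)² = 4*b²)
(h + I(-25)) + R(-15, -7) = (1022/3 + 4*(-25)²) - 15 = (1022/3 + 4*625) - 15 = (1022/3 + 2500) - 15 = 8522/3 - 15 = 8477/3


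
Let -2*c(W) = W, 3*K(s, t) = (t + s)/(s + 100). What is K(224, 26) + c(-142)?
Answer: 34631/486 ≈ 71.257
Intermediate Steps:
K(s, t) = (s + t)/(3*(100 + s)) (K(s, t) = ((t + s)/(s + 100))/3 = ((s + t)/(100 + s))/3 = (s + t)/(3*(100 + s)))
c(W) = -W/2
K(224, 26) + c(-142) = (224 + 26)/(3*(100 + 224)) - ½*(-142) = (⅓)*250/324 + 71 = (⅓)*(1/324)*250 + 71 = 125/486 + 71 = 34631/486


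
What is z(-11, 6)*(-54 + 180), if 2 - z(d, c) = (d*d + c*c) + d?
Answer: -18144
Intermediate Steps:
z(d, c) = 2 - d - c² - d² (z(d, c) = 2 - ((d*d + c*c) + d) = 2 - ((d² + c²) + d) = 2 - ((c² + d²) + d) = 2 - (d + c² + d²) = 2 + (-d - c² - d²) = 2 - d - c² - d²)
z(-11, 6)*(-54 + 180) = (2 - 1*(-11) - 1*6² - 1*(-11)²)*(-54 + 180) = (2 + 11 - 1*36 - 1*121)*126 = (2 + 11 - 36 - 121)*126 = -144*126 = -18144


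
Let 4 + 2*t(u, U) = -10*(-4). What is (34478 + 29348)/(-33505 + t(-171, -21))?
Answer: -63826/33487 ≈ -1.9060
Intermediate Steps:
t(u, U) = 18 (t(u, U) = -2 + (-10*(-4))/2 = -2 + (½)*40 = -2 + 20 = 18)
(34478 + 29348)/(-33505 + t(-171, -21)) = (34478 + 29348)/(-33505 + 18) = 63826/(-33487) = 63826*(-1/33487) = -63826/33487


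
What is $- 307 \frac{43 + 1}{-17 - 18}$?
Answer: $\frac{13508}{35} \approx 385.94$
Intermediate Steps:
$- 307 \frac{43 + 1}{-17 - 18} = - 307 \frac{44}{-35} = - 307 \cdot 44 \left(- \frac{1}{35}\right) = \left(-307\right) \left(- \frac{44}{35}\right) = \frac{13508}{35}$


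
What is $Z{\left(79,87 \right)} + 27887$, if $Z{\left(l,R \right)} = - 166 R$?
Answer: $13445$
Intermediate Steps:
$Z{\left(79,87 \right)} + 27887 = \left(-166\right) 87 + 27887 = -14442 + 27887 = 13445$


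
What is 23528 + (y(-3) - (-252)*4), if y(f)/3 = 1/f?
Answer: 24535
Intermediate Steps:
y(f) = 3/f
23528 + (y(-3) - (-252)*4) = 23528 + (3/(-3) - (-252)*4) = 23528 + (3*(-⅓) - 28*(-36)) = 23528 + (-1 + 1008) = 23528 + 1007 = 24535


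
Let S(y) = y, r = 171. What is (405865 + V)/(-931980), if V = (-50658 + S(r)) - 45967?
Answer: -103137/310660 ≈ -0.33199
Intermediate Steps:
V = -96454 (V = (-50658 + 171) - 45967 = -50487 - 45967 = -96454)
(405865 + V)/(-931980) = (405865 - 96454)/(-931980) = 309411*(-1/931980) = -103137/310660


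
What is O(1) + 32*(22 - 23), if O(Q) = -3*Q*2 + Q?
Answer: -37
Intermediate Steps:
O(Q) = -5*Q (O(Q) = -6*Q + Q = -5*Q)
O(1) + 32*(22 - 23) = -5*1 + 32*(22 - 23) = -5 + 32*(-1) = -5 - 32 = -37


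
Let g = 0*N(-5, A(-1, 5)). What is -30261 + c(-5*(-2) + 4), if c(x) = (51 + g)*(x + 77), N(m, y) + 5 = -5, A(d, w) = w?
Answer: -25620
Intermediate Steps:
N(m, y) = -10 (N(m, y) = -5 - 5 = -10)
g = 0 (g = 0*(-10) = 0)
c(x) = 3927 + 51*x (c(x) = (51 + 0)*(x + 77) = 51*(77 + x) = 3927 + 51*x)
-30261 + c(-5*(-2) + 4) = -30261 + (3927 + 51*(-5*(-2) + 4)) = -30261 + (3927 + 51*(10 + 4)) = -30261 + (3927 + 51*14) = -30261 + (3927 + 714) = -30261 + 4641 = -25620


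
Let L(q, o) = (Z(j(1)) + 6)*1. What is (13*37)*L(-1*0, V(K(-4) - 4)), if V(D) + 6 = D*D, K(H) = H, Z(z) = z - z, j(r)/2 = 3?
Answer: 2886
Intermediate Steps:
j(r) = 6 (j(r) = 2*3 = 6)
Z(z) = 0
V(D) = -6 + D² (V(D) = -6 + D*D = -6 + D²)
L(q, o) = 6 (L(q, o) = (0 + 6)*1 = 6*1 = 6)
(13*37)*L(-1*0, V(K(-4) - 4)) = (13*37)*6 = 481*6 = 2886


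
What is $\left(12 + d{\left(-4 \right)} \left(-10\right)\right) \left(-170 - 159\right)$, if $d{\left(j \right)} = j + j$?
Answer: $-30268$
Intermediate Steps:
$d{\left(j \right)} = 2 j$
$\left(12 + d{\left(-4 \right)} \left(-10\right)\right) \left(-170 - 159\right) = \left(12 + 2 \left(-4\right) \left(-10\right)\right) \left(-170 - 159\right) = \left(12 - -80\right) \left(-329\right) = \left(12 + 80\right) \left(-329\right) = 92 \left(-329\right) = -30268$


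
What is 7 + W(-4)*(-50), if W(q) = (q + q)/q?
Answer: -93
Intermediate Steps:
W(q) = 2 (W(q) = (2*q)/q = 2)
7 + W(-4)*(-50) = 7 + 2*(-50) = 7 - 100 = -93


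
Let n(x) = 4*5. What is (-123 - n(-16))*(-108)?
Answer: 15444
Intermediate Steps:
n(x) = 20
(-123 - n(-16))*(-108) = (-123 - 1*20)*(-108) = (-123 - 20)*(-108) = -143*(-108) = 15444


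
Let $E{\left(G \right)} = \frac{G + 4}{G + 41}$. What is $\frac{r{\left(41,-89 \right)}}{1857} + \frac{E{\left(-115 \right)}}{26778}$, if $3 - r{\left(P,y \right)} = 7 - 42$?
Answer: $\frac{680233}{33151164} \approx 0.020519$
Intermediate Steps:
$r{\left(P,y \right)} = 38$ ($r{\left(P,y \right)} = 3 - \left(7 - 42\right) = 3 - -35 = 3 + 35 = 38$)
$E{\left(G \right)} = \frac{4 + G}{41 + G}$
$\frac{r{\left(41,-89 \right)}}{1857} + \frac{E{\left(-115 \right)}}{26778} = \frac{38}{1857} + \frac{\frac{1}{41 - 115} \left(4 - 115\right)}{26778} = 38 \cdot \frac{1}{1857} + \frac{1}{-74} \left(-111\right) \frac{1}{26778} = \frac{38}{1857} + \left(- \frac{1}{74}\right) \left(-111\right) \frac{1}{26778} = \frac{38}{1857} + \frac{3}{2} \cdot \frac{1}{26778} = \frac{38}{1857} + \frac{1}{17852} = \frac{680233}{33151164}$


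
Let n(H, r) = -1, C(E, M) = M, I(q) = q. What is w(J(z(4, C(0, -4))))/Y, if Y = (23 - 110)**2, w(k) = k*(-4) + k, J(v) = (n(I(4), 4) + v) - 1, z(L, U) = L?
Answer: -2/2523 ≈ -0.00079271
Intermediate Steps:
J(v) = -2 + v (J(v) = (-1 + v) - 1 = -2 + v)
w(k) = -3*k (w(k) = -4*k + k = -3*k)
Y = 7569 (Y = (-87)**2 = 7569)
w(J(z(4, C(0, -4))))/Y = -3*(-2 + 4)/7569 = -3*2*(1/7569) = -6*1/7569 = -2/2523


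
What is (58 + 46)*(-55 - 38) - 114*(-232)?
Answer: 16776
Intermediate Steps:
(58 + 46)*(-55 - 38) - 114*(-232) = 104*(-93) + 26448 = -9672 + 26448 = 16776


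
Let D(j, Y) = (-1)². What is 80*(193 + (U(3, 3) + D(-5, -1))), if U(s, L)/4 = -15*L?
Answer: 1120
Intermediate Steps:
U(s, L) = -60*L (U(s, L) = 4*(-15*L) = -60*L)
D(j, Y) = 1
80*(193 + (U(3, 3) + D(-5, -1))) = 80*(193 + (-60*3 + 1)) = 80*(193 + (-180 + 1)) = 80*(193 - 179) = 80*14 = 1120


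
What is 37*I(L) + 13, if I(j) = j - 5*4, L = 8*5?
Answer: 753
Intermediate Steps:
L = 40
I(j) = -20 + j (I(j) = j - 20 = -20 + j)
37*I(L) + 13 = 37*(-20 + 40) + 13 = 37*20 + 13 = 740 + 13 = 753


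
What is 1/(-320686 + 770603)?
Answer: 1/449917 ≈ 2.2226e-6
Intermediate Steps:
1/(-320686 + 770603) = 1/449917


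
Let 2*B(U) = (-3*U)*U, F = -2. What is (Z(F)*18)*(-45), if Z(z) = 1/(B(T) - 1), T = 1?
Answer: 324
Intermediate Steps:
B(U) = -3*U**2/2 (B(U) = ((-3*U)*U)/2 = (-3*U**2)/2 = -3*U**2/2)
Z(z) = -2/5 (Z(z) = 1/(-3/2*1**2 - 1) = 1/(-3/2*1 - 1) = 1/(-3/2 - 1) = 1/(-5/2) = -2/5)
(Z(F)*18)*(-45) = -2/5*18*(-45) = -36/5*(-45) = 324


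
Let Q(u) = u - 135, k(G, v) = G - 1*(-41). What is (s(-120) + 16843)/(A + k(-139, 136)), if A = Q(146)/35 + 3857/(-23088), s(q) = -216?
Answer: -13435946160/79072867 ≈ -169.92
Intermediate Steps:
k(G, v) = 41 + G (k(G, v) = G + 41 = 41 + G)
Q(u) = -135 + u
A = 118973/808080 (A = (-135 + 146)/35 + 3857/(-23088) = 11*(1/35) + 3857*(-1/23088) = 11/35 - 3857/23088 = 118973/808080 ≈ 0.14723)
(s(-120) + 16843)/(A + k(-139, 136)) = (-216 + 16843)/(118973/808080 + (41 - 139)) = 16627/(118973/808080 - 98) = 16627/(-79072867/808080) = 16627*(-808080/79072867) = -13435946160/79072867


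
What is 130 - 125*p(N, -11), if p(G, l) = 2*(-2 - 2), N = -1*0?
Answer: 1130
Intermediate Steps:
N = 0
p(G, l) = -8 (p(G, l) = 2*(-4) = -8)
130 - 125*p(N, -11) = 130 - 125*(-8) = 130 + 1000 = 1130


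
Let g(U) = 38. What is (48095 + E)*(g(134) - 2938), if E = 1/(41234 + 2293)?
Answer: -6070950091400/43527 ≈ -1.3948e+8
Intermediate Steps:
E = 1/43527 ≈ 2.2974e-5
(48095 + E)*(g(134) - 2938) = (48095 + 1/43527)*(38 - 2938) = (2093431066/43527)*(-2900) = -6070950091400/43527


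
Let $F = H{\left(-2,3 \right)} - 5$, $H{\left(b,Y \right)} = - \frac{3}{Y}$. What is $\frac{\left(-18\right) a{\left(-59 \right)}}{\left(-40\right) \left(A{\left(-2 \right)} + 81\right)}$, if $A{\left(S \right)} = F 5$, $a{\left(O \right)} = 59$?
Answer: $\frac{177}{340} \approx 0.52059$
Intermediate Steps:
$F = -6$ ($F = - \frac{3}{3} - 5 = \left(-3\right) \frac{1}{3} - 5 = -1 - 5 = -6$)
$A{\left(S \right)} = -30$ ($A{\left(S \right)} = \left(-6\right) 5 = -30$)
$\frac{\left(-18\right) a{\left(-59 \right)}}{\left(-40\right) \left(A{\left(-2 \right)} + 81\right)} = \frac{\left(-18\right) 59}{\left(-40\right) \left(-30 + 81\right)} = - \frac{1062}{\left(-40\right) 51} = - \frac{1062}{-2040} = \left(-1062\right) \left(- \frac{1}{2040}\right) = \frac{177}{340}$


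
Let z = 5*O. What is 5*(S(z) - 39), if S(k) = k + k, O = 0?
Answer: -195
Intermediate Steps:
z = 0 (z = 5*0 = 0)
S(k) = 2*k
5*(S(z) - 39) = 5*(2*0 - 39) = 5*(0 - 39) = 5*(-39) = -195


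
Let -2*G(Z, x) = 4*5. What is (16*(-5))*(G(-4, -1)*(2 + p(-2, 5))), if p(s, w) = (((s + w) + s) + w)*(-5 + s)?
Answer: -32000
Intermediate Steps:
G(Z, x) = -10 (G(Z, x) = -2*5 = -1/2*20 = -10)
p(s, w) = (-5 + s)*(2*s + 2*w) (p(s, w) = ((w + 2*s) + w)*(-5 + s) = (2*s + 2*w)*(-5 + s) = (-5 + s)*(2*s + 2*w))
(16*(-5))*(G(-4, -1)*(2 + p(-2, 5))) = (16*(-5))*(-10*(2 + (-10*(-2) - 10*5 + 2*(-2)**2 + 2*(-2)*5))) = -(-800)*(2 + (20 - 50 + 2*4 - 20)) = -(-800)*(2 + (20 - 50 + 8 - 20)) = -(-800)*(2 - 42) = -(-800)*(-40) = -80*400 = -32000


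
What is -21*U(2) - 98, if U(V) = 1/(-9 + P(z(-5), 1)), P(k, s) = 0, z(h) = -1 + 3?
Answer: -287/3 ≈ -95.667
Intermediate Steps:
z(h) = 2
U(V) = -⅑ (U(V) = 1/(-9 + 0) = 1/(-9) = -⅑)
-21*U(2) - 98 = -21*(-⅑) - 98 = 7/3 - 98 = -287/3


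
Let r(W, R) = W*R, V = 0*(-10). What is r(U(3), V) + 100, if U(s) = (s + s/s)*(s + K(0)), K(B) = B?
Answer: 100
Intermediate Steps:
U(s) = s*(1 + s) (U(s) = (s + s/s)*(s + 0) = (s + 1)*s = (1 + s)*s = s*(1 + s))
V = 0
r(W, R) = R*W
r(U(3), V) + 100 = 0*(3*(1 + 3)) + 100 = 0*(3*4) + 100 = 0*12 + 100 = 0 + 100 = 100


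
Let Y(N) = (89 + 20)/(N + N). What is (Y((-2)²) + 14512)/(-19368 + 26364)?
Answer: 38735/18656 ≈ 2.0763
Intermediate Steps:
Y(N) = 109/(2*N) (Y(N) = 109/((2*N)) = 109*(1/(2*N)) = 109/(2*N))
(Y((-2)²) + 14512)/(-19368 + 26364) = (109/(2*((-2)²)) + 14512)/(-19368 + 26364) = ((109/2)/4 + 14512)/6996 = ((109/2)*(¼) + 14512)*(1/6996) = (109/8 + 14512)*(1/6996) = (116205/8)*(1/6996) = 38735/18656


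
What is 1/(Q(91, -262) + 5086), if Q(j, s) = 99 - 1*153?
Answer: 1/5032 ≈ 0.00019873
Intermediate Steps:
Q(j, s) = -54 (Q(j, s) = 99 - 153 = -54)
1/(Q(91, -262) + 5086) = 1/(-54 + 5086) = 1/5032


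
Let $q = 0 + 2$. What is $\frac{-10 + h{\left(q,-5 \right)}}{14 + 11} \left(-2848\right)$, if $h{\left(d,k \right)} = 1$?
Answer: $\frac{25632}{25} \approx 1025.3$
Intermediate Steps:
$q = 2$
$\frac{-10 + h{\left(q,-5 \right)}}{14 + 11} \left(-2848\right) = \frac{-10 + 1}{14 + 11} \left(-2848\right) = - \frac{9}{25} \left(-2848\right) = \left(-9\right) \frac{1}{25} \left(-2848\right) = \left(- \frac{9}{25}\right) \left(-2848\right) = \frac{25632}{25}$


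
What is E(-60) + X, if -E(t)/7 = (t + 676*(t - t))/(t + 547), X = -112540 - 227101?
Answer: -165404747/487 ≈ -3.3964e+5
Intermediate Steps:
X = -339641
E(t) = -7*t/(547 + t) (E(t) = -7*(t + 676*(t - t))/(t + 547) = -7*(t + 676*0)/(547 + t) = -7*(t + 0)/(547 + t) = -7*t/(547 + t))
E(-60) + X = -7*(-60)/(547 - 60) - 339641 = -7*(-60)/487 - 339641 = -7*(-60)*1/487 - 339641 = 420/487 - 339641 = -165404747/487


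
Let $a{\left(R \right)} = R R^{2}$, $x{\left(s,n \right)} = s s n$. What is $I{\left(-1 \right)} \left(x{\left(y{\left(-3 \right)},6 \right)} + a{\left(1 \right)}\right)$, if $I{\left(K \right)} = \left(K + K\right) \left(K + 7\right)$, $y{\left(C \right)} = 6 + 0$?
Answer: $-2604$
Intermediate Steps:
$y{\left(C \right)} = 6$
$x{\left(s,n \right)} = n s^{2}$ ($x{\left(s,n \right)} = s^{2} n = n s^{2}$)
$I{\left(K \right)} = 2 K \left(7 + K\right)$
$a{\left(R \right)} = R^{3}$
$I{\left(-1 \right)} \left(x{\left(y{\left(-3 \right)},6 \right)} + a{\left(1 \right)}\right) = 2 \left(-1\right) \left(7 - 1\right) \left(6 \cdot 6^{2} + 1^{3}\right) = 2 \left(-1\right) 6 \left(6 \cdot 36 + 1\right) = - 12 \left(216 + 1\right) = \left(-12\right) 217 = -2604$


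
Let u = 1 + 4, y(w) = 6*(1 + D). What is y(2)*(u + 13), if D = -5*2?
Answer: -972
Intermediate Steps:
D = -10
y(w) = -54 (y(w) = 6*(1 - 10) = 6*(-9) = -54)
u = 5
y(2)*(u + 13) = -54*(5 + 13) = -54*18 = -972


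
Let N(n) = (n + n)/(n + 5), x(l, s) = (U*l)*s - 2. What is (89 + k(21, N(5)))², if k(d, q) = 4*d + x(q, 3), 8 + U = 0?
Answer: 21609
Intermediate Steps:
U = -8 (U = -8 + 0 = -8)
x(l, s) = -2 - 8*l*s (x(l, s) = (-8*l)*s - 2 = -8*l*s - 2 = -2 - 8*l*s)
N(n) = 2*n/(5 + n) (N(n) = (2*n)/(5 + n) = 2*n/(5 + n))
k(d, q) = -2 - 24*q + 4*d (k(d, q) = 4*d + (-2 - 8*q*3) = 4*d + (-2 - 24*q) = -2 - 24*q + 4*d)
(89 + k(21, N(5)))² = (89 + (-2 - 48*5/(5 + 5) + 4*21))² = (89 + (-2 - 48*5/10 + 84))² = (89 + (-2 - 24*1 + 84))² = (89 + (-2 - 24 + 84))² = (89 + 58)² = 147² = 21609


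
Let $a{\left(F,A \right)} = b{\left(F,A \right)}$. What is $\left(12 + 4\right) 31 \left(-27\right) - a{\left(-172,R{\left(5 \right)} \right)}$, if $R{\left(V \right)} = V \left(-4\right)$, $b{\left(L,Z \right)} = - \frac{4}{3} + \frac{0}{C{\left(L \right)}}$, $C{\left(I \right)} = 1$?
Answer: $- \frac{40172}{3} \approx -13391.0$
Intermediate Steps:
$b{\left(L,Z \right)} = - \frac{4}{3}$ ($b{\left(L,Z \right)} = - \frac{4}{3} + \frac{0}{1} = \left(-4\right) \frac{1}{3} + 0 \cdot 1 = - \frac{4}{3} + 0 = - \frac{4}{3}$)
$R{\left(V \right)} = - 4 V$
$a{\left(F,A \right)} = - \frac{4}{3}$
$\left(12 + 4\right) 31 \left(-27\right) - a{\left(-172,R{\left(5 \right)} \right)} = \left(12 + 4\right) 31 \left(-27\right) - - \frac{4}{3} = 16 \cdot 31 \left(-27\right) + \frac{4}{3} = 496 \left(-27\right) + \frac{4}{3} = -13392 + \frac{4}{3} = - \frac{40172}{3}$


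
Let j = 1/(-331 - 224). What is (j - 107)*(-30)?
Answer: 118772/37 ≈ 3210.1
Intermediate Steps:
j = -1/555 (j = 1/(-555) = -1/555 ≈ -0.0018018)
(j - 107)*(-30) = (-1/555 - 107)*(-30) = -59386/555*(-30) = 118772/37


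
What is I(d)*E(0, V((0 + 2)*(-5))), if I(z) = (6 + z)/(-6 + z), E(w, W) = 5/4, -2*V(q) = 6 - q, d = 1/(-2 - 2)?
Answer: -23/20 ≈ -1.1500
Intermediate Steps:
d = -1/4 (d = 1/(-4) = -1/4 ≈ -0.25000)
V(q) = -3 + q/2 (V(q) = -(6 - q)/2 = -3 + q/2)
E(w, W) = 5/4 (E(w, W) = 5*(1/4) = 5/4)
I(z) = (6 + z)/(-6 + z)
I(d)*E(0, V((0 + 2)*(-5))) = ((6 - 1/4)/(-6 - 1/4))*(5/4) = ((23/4)/(-25/4))*(5/4) = -4/25*23/4*(5/4) = -23/25*5/4 = -23/20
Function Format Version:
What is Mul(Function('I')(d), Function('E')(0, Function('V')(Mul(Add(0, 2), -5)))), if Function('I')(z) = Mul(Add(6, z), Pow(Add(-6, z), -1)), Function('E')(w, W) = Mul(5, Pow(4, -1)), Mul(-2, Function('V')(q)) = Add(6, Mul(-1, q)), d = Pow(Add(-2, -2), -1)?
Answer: Rational(-23, 20) ≈ -1.1500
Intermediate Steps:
d = Rational(-1, 4) (d = Pow(-4, -1) = Rational(-1, 4) ≈ -0.25000)
Function('V')(q) = Add(-3, Mul(Rational(1, 2), q)) (Function('V')(q) = Mul(Rational(-1, 2), Add(6, Mul(-1, q))) = Add(-3, Mul(Rational(1, 2), q)))
Function('E')(w, W) = Rational(5, 4) (Function('E')(w, W) = Mul(5, Rational(1, 4)) = Rational(5, 4))
Function('I')(z) = Mul(Pow(Add(-6, z), -1), Add(6, z))
Mul(Function('I')(d), Function('E')(0, Function('V')(Mul(Add(0, 2), -5)))) = Mul(Mul(Pow(Add(-6, Rational(-1, 4)), -1), Add(6, Rational(-1, 4))), Rational(5, 4)) = Mul(Mul(Pow(Rational(-25, 4), -1), Rational(23, 4)), Rational(5, 4)) = Mul(Mul(Rational(-4, 25), Rational(23, 4)), Rational(5, 4)) = Mul(Rational(-23, 25), Rational(5, 4)) = Rational(-23, 20)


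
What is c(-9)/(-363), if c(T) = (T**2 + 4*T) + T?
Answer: -12/121 ≈ -0.099174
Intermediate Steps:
c(T) = T**2 + 5*T
c(-9)/(-363) = -9*(5 - 9)/(-363) = -9*(-4)*(-1/363) = 36*(-1/363) = -12/121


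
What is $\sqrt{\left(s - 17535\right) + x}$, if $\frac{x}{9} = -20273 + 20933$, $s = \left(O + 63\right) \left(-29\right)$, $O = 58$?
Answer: $16 i \sqrt{59} \approx 122.9 i$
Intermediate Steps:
$s = -3509$ ($s = \left(58 + 63\right) \left(-29\right) = 121 \left(-29\right) = -3509$)
$x = 5940$ ($x = 9 \left(-20273 + 20933\right) = 9 \cdot 660 = 5940$)
$\sqrt{\left(s - 17535\right) + x} = \sqrt{\left(-3509 - 17535\right) + 5940} = \sqrt{-21044 + 5940} = \sqrt{-15104} = 16 i \sqrt{59}$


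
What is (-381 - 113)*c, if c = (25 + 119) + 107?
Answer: -123994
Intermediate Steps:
c = 251 (c = 144 + 107 = 251)
(-381 - 113)*c = (-381 - 113)*251 = -494*251 = -123994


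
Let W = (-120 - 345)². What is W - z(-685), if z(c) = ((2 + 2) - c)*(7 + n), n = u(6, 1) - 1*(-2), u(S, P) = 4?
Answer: 207268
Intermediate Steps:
W = 216225 (W = (-465)² = 216225)
n = 6 (n = 4 - 1*(-2) = 4 + 2 = 6)
z(c) = 52 - 13*c (z(c) = ((2 + 2) - c)*(7 + 6) = (4 - c)*13 = 52 - 13*c)
W - z(-685) = 216225 - (52 - 13*(-685)) = 216225 - (52 + 8905) = 216225 - 1*8957 = 216225 - 8957 = 207268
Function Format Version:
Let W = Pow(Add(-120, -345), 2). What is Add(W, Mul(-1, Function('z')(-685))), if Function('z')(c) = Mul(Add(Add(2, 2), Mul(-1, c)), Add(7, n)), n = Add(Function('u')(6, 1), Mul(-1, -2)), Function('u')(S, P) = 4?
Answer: 207268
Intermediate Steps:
W = 216225 (W = Pow(-465, 2) = 216225)
n = 6 (n = Add(4, Mul(-1, -2)) = Add(4, 2) = 6)
Function('z')(c) = Add(52, Mul(-13, c)) (Function('z')(c) = Mul(Add(Add(2, 2), Mul(-1, c)), Add(7, 6)) = Mul(Add(4, Mul(-1, c)), 13) = Add(52, Mul(-13, c)))
Add(W, Mul(-1, Function('z')(-685))) = Add(216225, Mul(-1, Add(52, Mul(-13, -685)))) = Add(216225, Mul(-1, Add(52, 8905))) = Add(216225, Mul(-1, 8957)) = Add(216225, -8957) = 207268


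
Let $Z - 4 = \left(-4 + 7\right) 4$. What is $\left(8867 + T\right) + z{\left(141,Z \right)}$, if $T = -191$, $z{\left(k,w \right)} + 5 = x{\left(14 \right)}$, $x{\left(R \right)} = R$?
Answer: $8685$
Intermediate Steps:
$Z = 16$ ($Z = 4 + \left(-4 + 7\right) 4 = 4 + 3 \cdot 4 = 4 + 12 = 16$)
$z{\left(k,w \right)} = 9$ ($z{\left(k,w \right)} = -5 + 14 = 9$)
$\left(8867 + T\right) + z{\left(141,Z \right)} = \left(8867 - 191\right) + 9 = 8676 + 9 = 8685$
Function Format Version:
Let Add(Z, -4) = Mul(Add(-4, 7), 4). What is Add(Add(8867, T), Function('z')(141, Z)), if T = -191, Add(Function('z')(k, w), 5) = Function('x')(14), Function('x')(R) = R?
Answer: 8685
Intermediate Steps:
Z = 16 (Z = Add(4, Mul(Add(-4, 7), 4)) = Add(4, Mul(3, 4)) = Add(4, 12) = 16)
Function('z')(k, w) = 9 (Function('z')(k, w) = Add(-5, 14) = 9)
Add(Add(8867, T), Function('z')(141, Z)) = Add(Add(8867, -191), 9) = Add(8676, 9) = 8685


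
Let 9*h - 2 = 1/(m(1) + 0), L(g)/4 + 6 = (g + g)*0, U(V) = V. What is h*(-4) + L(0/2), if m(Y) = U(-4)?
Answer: -223/9 ≈ -24.778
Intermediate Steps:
m(Y) = -4
L(g) = -24 (L(g) = -24 + 4*((g + g)*0) = -24 + 4*((2*g)*0) = -24 + 4*0 = -24 + 0 = -24)
h = 7/36 (h = 2/9 + 1/(9*(-4 + 0)) = 2/9 + (1/9)/(-4) = 2/9 + (1/9)*(-1/4) = 2/9 - 1/36 = 7/36 ≈ 0.19444)
h*(-4) + L(0/2) = (7/36)*(-4) - 24 = -7/9 - 24 = -223/9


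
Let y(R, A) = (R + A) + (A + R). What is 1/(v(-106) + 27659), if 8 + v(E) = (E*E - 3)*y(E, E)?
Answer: -1/4735141 ≈ -2.1119e-7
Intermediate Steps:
y(R, A) = 2*A + 2*R (y(R, A) = (A + R) + (A + R) = 2*A + 2*R)
v(E) = -8 + 4*E*(-3 + E**2) (v(E) = -8 + (E*E - 3)*(2*E + 2*E) = -8 + (E**2 - 3)*(4*E) = -8 + (-3 + E**2)*(4*E) = -8 + 4*E*(-3 + E**2))
1/(v(-106) + 27659) = 1/((-8 - 12*(-106) + 4*(-106)**3) + 27659) = 1/((-8 + 1272 + 4*(-1191016)) + 27659) = 1/((-8 + 1272 - 4764064) + 27659) = 1/(-4762800 + 27659) = 1/(-4735141) = -1/4735141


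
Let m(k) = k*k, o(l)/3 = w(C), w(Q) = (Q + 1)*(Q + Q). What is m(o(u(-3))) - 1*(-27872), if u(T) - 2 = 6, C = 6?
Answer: 91376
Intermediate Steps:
u(T) = 8 (u(T) = 2 + 6 = 8)
w(Q) = 2*Q*(1 + Q) (w(Q) = (1 + Q)*(2*Q) = 2*Q*(1 + Q))
o(l) = 252 (o(l) = 3*(2*6*(1 + 6)) = 3*(2*6*7) = 3*84 = 252)
m(k) = k²
m(o(u(-3))) - 1*(-27872) = 252² - 1*(-27872) = 63504 + 27872 = 91376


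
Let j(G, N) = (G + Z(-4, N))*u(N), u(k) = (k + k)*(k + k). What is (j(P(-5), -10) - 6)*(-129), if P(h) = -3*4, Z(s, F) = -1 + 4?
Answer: 465174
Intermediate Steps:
Z(s, F) = 3
u(k) = 4*k² (u(k) = (2*k)*(2*k) = 4*k²)
P(h) = -12
j(G, N) = 4*N²*(3 + G) (j(G, N) = (G + 3)*(4*N²) = (3 + G)*(4*N²) = 4*N²*(3 + G))
(j(P(-5), -10) - 6)*(-129) = (4*(-10)²*(3 - 12) - 6)*(-129) = (4*100*(-9) - 6)*(-129) = (-3600 - 6)*(-129) = -3606*(-129) = 465174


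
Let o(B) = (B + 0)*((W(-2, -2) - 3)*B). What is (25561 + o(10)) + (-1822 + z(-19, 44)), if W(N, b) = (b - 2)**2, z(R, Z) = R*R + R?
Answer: 25381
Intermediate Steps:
z(R, Z) = R + R**2 (z(R, Z) = R**2 + R = R + R**2)
W(N, b) = (-2 + b)**2
o(B) = 13*B**2 (o(B) = (B + 0)*(((-2 - 2)**2 - 3)*B) = B*(((-4)**2 - 3)*B) = B*((16 - 3)*B) = B*(13*B) = 13*B**2)
(25561 + o(10)) + (-1822 + z(-19, 44)) = (25561 + 13*10**2) + (-1822 - 19*(1 - 19)) = (25561 + 13*100) + (-1822 - 19*(-18)) = (25561 + 1300) + (-1822 + 342) = 26861 - 1480 = 25381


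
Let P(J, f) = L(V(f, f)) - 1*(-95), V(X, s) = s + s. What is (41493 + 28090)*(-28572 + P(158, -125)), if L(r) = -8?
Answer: -1982071755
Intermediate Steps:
V(X, s) = 2*s
P(J, f) = 87 (P(J, f) = -8 - 1*(-95) = -8 + 95 = 87)
(41493 + 28090)*(-28572 + P(158, -125)) = (41493 + 28090)*(-28572 + 87) = 69583*(-28485) = -1982071755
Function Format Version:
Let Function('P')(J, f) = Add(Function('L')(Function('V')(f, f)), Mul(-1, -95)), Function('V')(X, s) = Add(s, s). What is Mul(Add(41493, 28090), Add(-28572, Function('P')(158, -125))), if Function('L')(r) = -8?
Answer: -1982071755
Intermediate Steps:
Function('V')(X, s) = Mul(2, s)
Function('P')(J, f) = 87 (Function('P')(J, f) = Add(-8, Mul(-1, -95)) = Add(-8, 95) = 87)
Mul(Add(41493, 28090), Add(-28572, Function('P')(158, -125))) = Mul(Add(41493, 28090), Add(-28572, 87)) = Mul(69583, -28485) = -1982071755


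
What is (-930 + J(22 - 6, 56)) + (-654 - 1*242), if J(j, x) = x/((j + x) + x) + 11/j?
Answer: -14599/8 ≈ -1824.9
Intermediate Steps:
J(j, x) = 11/j + x/(j + 2*x) (J(j, x) = x/(j + 2*x) + 11/j = 11/j + x/(j + 2*x))
(-930 + J(22 - 6, 56)) + (-654 - 1*242) = (-930 + (11*(22 - 6) + 22*56 + (22 - 6)*56)/((22 - 6)*((22 - 6) + 2*56))) + (-654 - 1*242) = (-930 + (11*16 + 1232 + 16*56)/(16*(16 + 112))) + (-654 - 242) = (-930 + (1/16)*(176 + 1232 + 896)/128) - 896 = (-930 + (1/16)*(1/128)*2304) - 896 = (-930 + 9/8) - 896 = -7431/8 - 896 = -14599/8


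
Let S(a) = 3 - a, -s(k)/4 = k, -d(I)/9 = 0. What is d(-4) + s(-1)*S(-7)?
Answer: 40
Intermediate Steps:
d(I) = 0 (d(I) = -9*0 = 0)
s(k) = -4*k
d(-4) + s(-1)*S(-7) = 0 + (-4*(-1))*(3 - 1*(-7)) = 0 + 4*(3 + 7) = 0 + 4*10 = 0 + 40 = 40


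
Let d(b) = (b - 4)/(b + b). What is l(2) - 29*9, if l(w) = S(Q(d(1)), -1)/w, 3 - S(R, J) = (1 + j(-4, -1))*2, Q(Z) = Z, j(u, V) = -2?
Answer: -517/2 ≈ -258.50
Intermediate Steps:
d(b) = (-4 + b)/(2*b) (d(b) = (-4 + b)/((2*b)) = (-4 + b)*(1/(2*b)) = (-4 + b)/(2*b))
S(R, J) = 5 (S(R, J) = 3 - (1 - 2)*2 = 3 - (-1)*2 = 3 - 1*(-2) = 3 + 2 = 5)
l(w) = 5/w
l(2) - 29*9 = 5/2 - 29*9 = 5*(½) - 261 = 5/2 - 261 = -517/2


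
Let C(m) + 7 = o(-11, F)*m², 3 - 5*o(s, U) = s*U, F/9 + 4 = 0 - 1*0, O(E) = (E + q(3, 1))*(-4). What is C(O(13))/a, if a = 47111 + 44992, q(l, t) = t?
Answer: -1232483/460515 ≈ -2.6763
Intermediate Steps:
O(E) = -4 - 4*E (O(E) = (E + 1)*(-4) = (1 + E)*(-4) = -4 - 4*E)
a = 92103
F = -36 (F = -36 + 9*(0 - 1*0) = -36 + 9*(0 + 0) = -36 + 9*0 = -36 + 0 = -36)
o(s, U) = ⅗ - U*s/5 (o(s, U) = ⅗ - s*U/5 = ⅗ - U*s/5)
C(m) = -7 - 393*m²/5 (C(m) = -7 + (⅗ - ⅕*(-36)*(-11))*m² = -7 + (⅗ - 396/5)*m² = -7 - 393*m²/5)
C(O(13))/a = (-7 - 393*(-4 - 4*13)²/5)/92103 = (-7 - 393*(-4 - 52)²/5)*(1/92103) = (-7 - 393/5*(-56)²)*(1/92103) = (-7 - 393/5*3136)*(1/92103) = (-7 - 1232448/5)*(1/92103) = -1232483/5*1/92103 = -1232483/460515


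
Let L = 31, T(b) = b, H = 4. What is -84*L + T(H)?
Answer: -2600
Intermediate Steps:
-84*L + T(H) = -84*31 + 4 = -2604 + 4 = -2600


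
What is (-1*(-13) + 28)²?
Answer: 1681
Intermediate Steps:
(-1*(-13) + 28)² = (13 + 28)² = 41² = 1681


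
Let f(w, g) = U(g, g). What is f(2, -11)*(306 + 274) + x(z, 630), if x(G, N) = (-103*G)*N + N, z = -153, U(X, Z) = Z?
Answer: 9922420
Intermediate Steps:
f(w, g) = g
x(G, N) = N - 103*G*N (x(G, N) = -103*G*N + N = N - 103*G*N)
f(2, -11)*(306 + 274) + x(z, 630) = -11*(306 + 274) + 630*(1 - 103*(-153)) = -11*580 + 630*(1 + 15759) = -6380 + 630*15760 = -6380 + 9928800 = 9922420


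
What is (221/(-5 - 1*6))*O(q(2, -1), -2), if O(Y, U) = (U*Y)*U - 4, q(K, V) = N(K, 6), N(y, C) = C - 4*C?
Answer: 16796/11 ≈ 1526.9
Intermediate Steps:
N(y, C) = -3*C
q(K, V) = -18 (q(K, V) = -3*6 = -18)
O(Y, U) = -4 + Y*U² (O(Y, U) = Y*U² - 4 = -4 + Y*U²)
(221/(-5 - 1*6))*O(q(2, -1), -2) = (221/(-5 - 1*6))*(-4 - 18*(-2)²) = (221/(-5 - 6))*(-4 - 18*4) = (221/(-11))*(-4 - 72) = (221*(-1/11))*(-76) = -221/11*(-76) = 16796/11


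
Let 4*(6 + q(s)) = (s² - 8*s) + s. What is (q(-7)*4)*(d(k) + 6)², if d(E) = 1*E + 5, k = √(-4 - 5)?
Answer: 8288 + 4884*I ≈ 8288.0 + 4884.0*I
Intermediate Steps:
k = 3*I (k = √(-9) = 3*I ≈ 3.0*I)
d(E) = 5 + E (d(E) = E + 5 = 5 + E)
q(s) = -6 - 7*s/4 + s²/4 (q(s) = -6 + ((s² - 8*s) + s)/4 = -6 + (s² - 7*s)/4 = -6 + (-7*s/4 + s²/4) = -6 - 7*s/4 + s²/4)
(q(-7)*4)*(d(k) + 6)² = ((-6 - 7/4*(-7) + (¼)*(-7)²)*4)*((5 + 3*I) + 6)² = ((-6 + 49/4 + (¼)*49)*4)*(11 + 3*I)² = ((-6 + 49/4 + 49/4)*4)*(11 + 3*I)² = ((37/2)*4)*(11 + 3*I)² = 74*(11 + 3*I)²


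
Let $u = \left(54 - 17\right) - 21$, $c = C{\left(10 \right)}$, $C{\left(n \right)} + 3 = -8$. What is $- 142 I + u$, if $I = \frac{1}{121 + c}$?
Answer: $\frac{809}{55} \approx 14.709$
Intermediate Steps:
$C{\left(n \right)} = -11$ ($C{\left(n \right)} = -3 - 8 = -11$)
$c = -11$
$u = 16$ ($u = 37 - 21 = 16$)
$I = \frac{1}{110}$ ($I = \frac{1}{121 - 11} = \frac{1}{110} \approx 0.0090909$)
$- 142 I + u = \left(-142\right) \frac{1}{110} + 16 = - \frac{71}{55} + 16 = \frac{809}{55}$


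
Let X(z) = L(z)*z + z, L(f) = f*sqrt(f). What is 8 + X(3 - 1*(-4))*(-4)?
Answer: -20 - 196*sqrt(7) ≈ -538.57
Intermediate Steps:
L(f) = f**(3/2)
X(z) = z + z**(5/2) (X(z) = z**(3/2)*z + z = z**(5/2) + z = z + z**(5/2))
8 + X(3 - 1*(-4))*(-4) = 8 + ((3 - 1*(-4)) + (3 - 1*(-4))**(5/2))*(-4) = 8 + ((3 + 4) + (3 + 4)**(5/2))*(-4) = 8 + (7 + 7**(5/2))*(-4) = 8 + (7 + 49*sqrt(7))*(-4) = 8 + (-28 - 196*sqrt(7)) = -20 - 196*sqrt(7)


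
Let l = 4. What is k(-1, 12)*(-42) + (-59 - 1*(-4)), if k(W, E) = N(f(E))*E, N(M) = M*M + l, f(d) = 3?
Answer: -6607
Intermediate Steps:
N(M) = 4 + M² (N(M) = M*M + 4 = M² + 4 = 4 + M²)
k(W, E) = 13*E (k(W, E) = (4 + 3²)*E = (4 + 9)*E = 13*E)
k(-1, 12)*(-42) + (-59 - 1*(-4)) = (13*12)*(-42) + (-59 - 1*(-4)) = 156*(-42) + (-59 + 4) = -6552 - 55 = -6607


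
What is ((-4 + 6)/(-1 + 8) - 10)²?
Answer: 4624/49 ≈ 94.367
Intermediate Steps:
((-4 + 6)/(-1 + 8) - 10)² = (2/7 - 10)² = (-68/7)² = 4624/49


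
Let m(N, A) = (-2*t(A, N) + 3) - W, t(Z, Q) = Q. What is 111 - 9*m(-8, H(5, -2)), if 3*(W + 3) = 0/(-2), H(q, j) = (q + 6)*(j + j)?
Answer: -87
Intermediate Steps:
H(q, j) = 2*j*(6 + q) (H(q, j) = (6 + q)*(2*j) = 2*j*(6 + q))
W = -3 (W = -3 + (0/(-2))/3 = -3 + (0*(-½))/3 = -3 + (⅓)*0 = -3 + 0 = -3)
m(N, A) = 6 - 2*N (m(N, A) = (-2*N + 3) - 1*(-3) = (3 - 2*N) + 3 = 6 - 2*N)
111 - 9*m(-8, H(5, -2)) = 111 - 9*(6 - 2*(-8)) = 111 - 9*(6 + 16) = 111 - 9*22 = 111 - 198 = -87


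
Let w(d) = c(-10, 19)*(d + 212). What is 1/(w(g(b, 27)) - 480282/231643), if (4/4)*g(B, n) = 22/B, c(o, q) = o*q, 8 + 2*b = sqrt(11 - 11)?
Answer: -231643/9088993387 ≈ -2.5486e-5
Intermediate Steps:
b = -4 (b = -4 + sqrt(11 - 11)/2 = -4 + sqrt(0)/2 = -4 + (1/2)*0 = -4 + 0 = -4)
g(B, n) = 22/B
w(d) = -40280 - 190*d (w(d) = (-10*19)*(d + 212) = -190*(212 + d) = -40280 - 190*d)
1/(w(g(b, 27)) - 480282/231643) = 1/((-40280 - 4180/(-4)) - 480282/231643) = 1/((-40280 - 4180*(-1)/4) - 480282*1/231643) = 1/((-40280 - 190*(-11/2)) - 480282/231643) = 1/((-40280 + 1045) - 480282/231643) = 1/(-39235 - 480282/231643) = 1/(-9088993387/231643) = -231643/9088993387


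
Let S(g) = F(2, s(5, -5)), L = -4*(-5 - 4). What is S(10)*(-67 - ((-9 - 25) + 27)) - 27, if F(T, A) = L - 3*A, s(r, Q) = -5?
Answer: -3087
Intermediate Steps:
L = 36 (L = -4*(-9) = 36)
F(T, A) = 36 - 3*A
S(g) = 51 (S(g) = 36 - 3*(-5) = 36 + 15 = 51)
S(10)*(-67 - ((-9 - 25) + 27)) - 27 = 51*(-67 - ((-9 - 25) + 27)) - 27 = 51*(-67 - (-34 + 27)) - 27 = 51*(-67 - 1*(-7)) - 27 = 51*(-67 + 7) - 27 = 51*(-60) - 27 = -3060 - 27 = -3087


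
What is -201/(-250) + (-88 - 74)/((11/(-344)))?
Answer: 13934211/2750 ≈ 5067.0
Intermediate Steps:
-201/(-250) + (-88 - 74)/((11/(-344))) = -201*(-1/250) - 162/(11*(-1/344)) = 201/250 - 162/(-11/344) = 201/250 - 162*(-344/11) = 201/250 + 55728/11 = 13934211/2750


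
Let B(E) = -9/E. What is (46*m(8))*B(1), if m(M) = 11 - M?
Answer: -1242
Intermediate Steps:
(46*m(8))*B(1) = (46*(11 - 1*8))*(-9/1) = (46*(11 - 8))*(-9*1) = (46*3)*(-9) = 138*(-9) = -1242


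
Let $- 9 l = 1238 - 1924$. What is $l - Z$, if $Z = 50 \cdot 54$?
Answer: $- \frac{23614}{9} \approx -2623.8$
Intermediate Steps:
$l = \frac{686}{9}$ ($l = - \frac{1238 - 1924}{9} = \left(- \frac{1}{9}\right) \left(-686\right) = \frac{686}{9} \approx 76.222$)
$Z = 2700$
$l - Z = \frac{686}{9} - 2700 = - \frac{23614}{9}$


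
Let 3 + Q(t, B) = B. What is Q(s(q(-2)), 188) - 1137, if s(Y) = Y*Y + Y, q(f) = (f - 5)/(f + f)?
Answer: -952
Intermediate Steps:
q(f) = (-5 + f)/(2*f) (q(f) = (-5 + f)/((2*f)) = (-5 + f)*(1/(2*f)) = (-5 + f)/(2*f))
s(Y) = Y + Y² (s(Y) = Y² + Y = Y + Y²)
Q(t, B) = -3 + B
Q(s(q(-2)), 188) - 1137 = (-3 + 188) - 1137 = 185 - 1137 = -952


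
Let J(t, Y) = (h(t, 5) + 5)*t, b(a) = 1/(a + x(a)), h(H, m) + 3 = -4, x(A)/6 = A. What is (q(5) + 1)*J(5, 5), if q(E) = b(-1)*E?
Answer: -20/7 ≈ -2.8571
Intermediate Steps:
x(A) = 6*A
h(H, m) = -7 (h(H, m) = -3 - 4 = -7)
b(a) = 1/(7*a) (b(a) = 1/(a + 6*a) = 1/(7*a))
J(t, Y) = -2*t (J(t, Y) = (-7 + 5)*t = -2*t)
q(E) = -E/7 (q(E) = ((⅐)/(-1))*E = ((⅐)*(-1))*E = -E/7)
(q(5) + 1)*J(5, 5) = (-⅐*5 + 1)*(-2*5) = (-5/7 + 1)*(-10) = (2/7)*(-10) = -20/7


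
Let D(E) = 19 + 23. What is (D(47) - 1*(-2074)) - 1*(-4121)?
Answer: 6237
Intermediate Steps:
D(E) = 42
(D(47) - 1*(-2074)) - 1*(-4121) = (42 - 1*(-2074)) - 1*(-4121) = (42 + 2074) + 4121 = 2116 + 4121 = 6237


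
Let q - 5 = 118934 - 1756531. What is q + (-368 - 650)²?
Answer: -601268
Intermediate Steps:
q = -1637592 (q = 5 + (118934 - 1756531) = 5 - 1637597 = -1637592)
q + (-368 - 650)² = -1637592 + (-368 - 650)² = -1637592 + (-1018)² = -1637592 + 1036324 = -601268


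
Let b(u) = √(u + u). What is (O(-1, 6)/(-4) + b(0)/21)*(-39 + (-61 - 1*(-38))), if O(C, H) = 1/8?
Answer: 31/16 ≈ 1.9375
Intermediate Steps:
O(C, H) = ⅛
b(u) = √2*√u (b(u) = √(2*u) = √2*√u)
(O(-1, 6)/(-4) + b(0)/21)*(-39 + (-61 - 1*(-38))) = ((⅛)/(-4) + (√2*√0)/21)*(-39 + (-61 - 1*(-38))) = ((⅛)*(-¼) + (√2*0)*(1/21))*(-39 + (-61 + 38)) = (-1/32 + 0*(1/21))*(-39 - 23) = (-1/32 + 0)*(-62) = -1/32*(-62) = 31/16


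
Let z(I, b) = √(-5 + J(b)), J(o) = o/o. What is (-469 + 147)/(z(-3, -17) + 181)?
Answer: -58282/32765 + 644*I/32765 ≈ -1.7788 + 0.019655*I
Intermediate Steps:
J(o) = 1
z(I, b) = 2*I (z(I, b) = √(-5 + 1) = √(-4) = 2*I)
(-469 + 147)/(z(-3, -17) + 181) = (-469 + 147)/(2*I + 181) = -322*(181 - 2*I)/32765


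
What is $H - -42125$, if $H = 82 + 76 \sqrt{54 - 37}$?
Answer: $42207 + 76 \sqrt{17} \approx 42520.0$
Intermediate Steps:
$H = 82 + 76 \sqrt{17} \approx 395.36$
$H - -42125 = \left(82 + 76 \sqrt{17}\right) - -42125 = \left(82 + 76 \sqrt{17}\right) + 42125 = 42207 + 76 \sqrt{17}$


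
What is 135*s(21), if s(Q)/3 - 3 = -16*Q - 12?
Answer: -139725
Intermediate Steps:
s(Q) = -27 - 48*Q (s(Q) = 9 + 3*(-16*Q - 12) = 9 + 3*(-12 - 16*Q) = 9 + (-36 - 48*Q) = -27 - 48*Q)
135*s(21) = 135*(-27 - 48*21) = 135*(-27 - 1008) = 135*(-1035) = -139725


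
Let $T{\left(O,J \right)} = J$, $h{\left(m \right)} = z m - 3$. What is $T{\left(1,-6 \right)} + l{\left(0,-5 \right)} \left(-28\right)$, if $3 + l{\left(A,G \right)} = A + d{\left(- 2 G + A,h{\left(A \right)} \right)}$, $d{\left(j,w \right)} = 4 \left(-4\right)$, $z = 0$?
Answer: $526$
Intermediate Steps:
$h{\left(m \right)} = -3$ ($h{\left(m \right)} = 0 m - 3 = 0 - 3 = -3$)
$d{\left(j,w \right)} = -16$
$l{\left(A,G \right)} = -19 + A$ ($l{\left(A,G \right)} = -3 + \left(A - 16\right) = -3 + \left(-16 + A\right) = -19 + A$)
$T{\left(1,-6 \right)} + l{\left(0,-5 \right)} \left(-28\right) = -6 + \left(-19 + 0\right) \left(-28\right) = -6 - -532 = -6 + 532 = 526$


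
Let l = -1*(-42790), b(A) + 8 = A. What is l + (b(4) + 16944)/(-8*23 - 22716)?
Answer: 48993703/1145 ≈ 42789.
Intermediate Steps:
b(A) = -8 + A
l = 42790
l + (b(4) + 16944)/(-8*23 - 22716) = 42790 + ((-8 + 4) + 16944)/(-8*23 - 22716) = 42790 + (-4 + 16944)/(-184 - 22716) = 42790 + 16940/(-22900) = 42790 + 16940*(-1/22900) = 42790 - 847/1145 = 48993703/1145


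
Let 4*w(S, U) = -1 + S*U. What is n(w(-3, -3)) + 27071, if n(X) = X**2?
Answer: 27075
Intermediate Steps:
w(S, U) = -1/4 + S*U/4 (w(S, U) = (-1 + S*U)/4 = -1/4 + S*U/4)
n(w(-3, -3)) + 27071 = (-1/4 + (1/4)*(-3)*(-3))**2 + 27071 = (-1/4 + 9/4)**2 + 27071 = 2**2 + 27071 = 4 + 27071 = 27075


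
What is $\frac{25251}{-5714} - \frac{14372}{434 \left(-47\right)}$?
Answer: $- \frac{216474145}{58277086} \approx -3.7146$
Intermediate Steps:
$\frac{25251}{-5714} - \frac{14372}{434 \left(-47\right)} = 25251 \left(- \frac{1}{5714}\right) - \frac{14372}{-20398} = - \frac{25251}{5714} - - \frac{7186}{10199} = - \frac{25251}{5714} + \frac{7186}{10199} = - \frac{216474145}{58277086}$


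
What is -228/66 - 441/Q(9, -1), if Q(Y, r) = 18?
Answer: -615/22 ≈ -27.955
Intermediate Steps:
-228/66 - 441/Q(9, -1) = -228/66 - 441/18 = -228*1/66 - 441*1/18 = -38/11 - 49/2 = -615/22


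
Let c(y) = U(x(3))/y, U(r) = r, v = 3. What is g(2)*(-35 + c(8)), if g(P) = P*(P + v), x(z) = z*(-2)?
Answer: -715/2 ≈ -357.50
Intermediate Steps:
x(z) = -2*z
c(y) = -6/y (c(y) = (-2*3)/y = -6/y)
g(P) = P*(3 + P) (g(P) = P*(P + 3) = P*(3 + P))
g(2)*(-35 + c(8)) = (2*(3 + 2))*(-35 - 6/8) = (2*5)*(-35 - 6*⅛) = 10*(-35 - ¾) = 10*(-143/4) = -715/2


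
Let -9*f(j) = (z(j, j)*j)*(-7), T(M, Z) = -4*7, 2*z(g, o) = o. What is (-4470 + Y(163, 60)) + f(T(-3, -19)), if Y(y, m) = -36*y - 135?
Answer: -91513/9 ≈ -10168.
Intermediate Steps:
z(g, o) = o/2
T(M, Z) = -28
Y(y, m) = -135 - 36*y
f(j) = 7*j²/18 (f(j) = -(j/2)*j*(-7)/9 = -j²/2*(-7)/9 = -(-7)*j²/18 = 7*j²/18)
(-4470 + Y(163, 60)) + f(T(-3, -19)) = (-4470 + (-135 - 36*163)) + (7/18)*(-28)² = (-4470 + (-135 - 5868)) + (7/18)*784 = (-4470 - 6003) + 2744/9 = -10473 + 2744/9 = -91513/9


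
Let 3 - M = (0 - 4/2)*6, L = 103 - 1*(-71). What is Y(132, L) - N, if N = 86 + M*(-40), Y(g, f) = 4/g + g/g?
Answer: 16996/33 ≈ 515.03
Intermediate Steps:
L = 174 (L = 103 + 71 = 174)
M = 15 (M = 3 - (0 - 4/2)*6 = 3 - (0 - 4*½)*6 = 3 - (0 - 2)*6 = 3 - (-2)*6 = 3 - 1*(-12) = 3 + 12 = 15)
Y(g, f) = 1 + 4/g (Y(g, f) = 4/g + 1 = 1 + 4/g)
N = -514 (N = 86 + 15*(-40) = 86 - 600 = -514)
Y(132, L) - N = (4 + 132)/132 - 1*(-514) = (1/132)*136 + 514 = 34/33 + 514 = 16996/33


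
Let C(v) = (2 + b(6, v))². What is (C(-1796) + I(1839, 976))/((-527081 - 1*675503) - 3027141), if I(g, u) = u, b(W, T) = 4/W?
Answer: -8848/38067525 ≈ -0.00023243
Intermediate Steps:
C(v) = 64/9 (C(v) = (2 + 4/6)² = (2 + 4*(⅙))² = (2 + ⅔)² = (8/3)² = 64/9)
(C(-1796) + I(1839, 976))/((-527081 - 1*675503) - 3027141) = (64/9 + 976)/((-527081 - 1*675503) - 3027141) = 8848/(9*((-527081 - 675503) - 3027141)) = 8848/(9*(-1202584 - 3027141)) = (8848/9)/(-4229725) = (8848/9)*(-1/4229725) = -8848/38067525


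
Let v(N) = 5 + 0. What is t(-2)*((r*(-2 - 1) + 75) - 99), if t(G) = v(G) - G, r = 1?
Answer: -189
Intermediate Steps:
v(N) = 5
t(G) = 5 - G
t(-2)*((r*(-2 - 1) + 75) - 99) = (5 - 1*(-2))*((1*(-2 - 1) + 75) - 99) = (5 + 2)*((1*(-3) + 75) - 99) = 7*((-3 + 75) - 99) = 7*(72 - 99) = 7*(-27) = -189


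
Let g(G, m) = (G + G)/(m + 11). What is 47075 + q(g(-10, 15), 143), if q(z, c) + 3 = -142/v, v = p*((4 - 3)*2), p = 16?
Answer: 753081/16 ≈ 47068.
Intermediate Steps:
v = 32 (v = 16*((4 - 3)*2) = 16*(1*2) = 16*2 = 32)
g(G, m) = 2*G/(11 + m) (g(G, m) = (2*G)/(11 + m) = 2*G/(11 + m))
q(z, c) = -119/16 (q(z, c) = -3 - 142/32 = -3 - 142*1/32 = -3 - 71/16 = -119/16)
47075 + q(g(-10, 15), 143) = 47075 - 119/16 = 753081/16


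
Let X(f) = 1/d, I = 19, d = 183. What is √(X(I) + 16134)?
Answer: √540311709/183 ≈ 127.02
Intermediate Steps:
X(f) = 1/183
√(X(I) + 16134) = √(1/183 + 16134) = √(2952523/183) = √540311709/183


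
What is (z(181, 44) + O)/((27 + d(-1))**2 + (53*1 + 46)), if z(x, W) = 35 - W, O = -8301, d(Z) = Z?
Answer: -1662/155 ≈ -10.723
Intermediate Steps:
(z(181, 44) + O)/((27 + d(-1))**2 + (53*1 + 46)) = ((35 - 1*44) - 8301)/((27 - 1)**2 + (53*1 + 46)) = ((35 - 44) - 8301)/(26**2 + (53 + 46)) = (-9 - 8301)/(676 + 99) = -8310/775 = -8310*1/775 = -1662/155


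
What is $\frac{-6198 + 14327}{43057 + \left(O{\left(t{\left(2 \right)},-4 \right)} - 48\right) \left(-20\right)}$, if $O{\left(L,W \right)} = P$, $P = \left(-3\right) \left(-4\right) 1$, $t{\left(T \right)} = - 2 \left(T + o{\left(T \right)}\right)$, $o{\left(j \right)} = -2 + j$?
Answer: $\frac{8129}{43777} \approx 0.18569$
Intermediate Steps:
$t{\left(T \right)} = 4 - 4 T$ ($t{\left(T \right)} = - 2 \left(T + \left(-2 + T\right)\right) = - 2 \left(-2 + 2 T\right) = 4 - 4 T$)
$P = 12$ ($P = 12 \cdot 1 = 12$)
$O{\left(L,W \right)} = 12$
$\frac{-6198 + 14327}{43057 + \left(O{\left(t{\left(2 \right)},-4 \right)} - 48\right) \left(-20\right)} = \frac{-6198 + 14327}{43057 + \left(12 - 48\right) \left(-20\right)} = \frac{8129}{43057 - -720} = \frac{8129}{43057 + 720} = \frac{8129}{43777}$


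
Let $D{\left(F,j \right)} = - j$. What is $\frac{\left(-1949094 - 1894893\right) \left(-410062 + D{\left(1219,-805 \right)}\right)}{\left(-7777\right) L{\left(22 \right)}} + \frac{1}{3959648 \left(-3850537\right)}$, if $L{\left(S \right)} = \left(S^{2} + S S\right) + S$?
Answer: $- \frac{17305839736066982535299}{84695813632571680} \approx -2.0433 \cdot 10^{5}$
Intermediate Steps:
$L{\left(S \right)} = S + 2 S^{2}$ ($L{\left(S \right)} = \left(S^{2} + S^{2}\right) + S = 2 S^{2} + S = S + 2 S^{2}$)
$\frac{\left(-1949094 - 1894893\right) \left(-410062 + D{\left(1219,-805 \right)}\right)}{\left(-7777\right) L{\left(22 \right)}} + \frac{1}{3959648 \left(-3850537\right)} = \frac{\left(-1949094 - 1894893\right) \left(-410062 - -805\right)}{\left(-7777\right) 22 \left(1 + 2 \cdot 22\right)} + \frac{1}{3959648 \left(-3850537\right)} = \frac{\left(-3843987\right) \left(-410062 + 805\right)}{\left(-7777\right) 22 \left(1 + 44\right)} + \frac{1}{3959648} \left(- \frac{1}{3850537}\right) = \frac{\left(-3843987\right) \left(-409257\right)}{\left(-7777\right) 22 \cdot 45} - \frac{1}{15246771130976} = \frac{1573178587659}{\left(-7777\right) 990} - \frac{1}{15246771130976} = \frac{1573178587659}{-7699230} - \frac{1}{15246771130976} = 1573178587659 \left(- \frac{1}{7699230}\right) - \frac{1}{15246771130976} = - \frac{24971088693}{122210} - \frac{1}{15246771130976} = - \frac{17305839736066982535299}{84695813632571680}$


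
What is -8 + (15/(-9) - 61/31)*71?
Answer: -24742/93 ≈ -266.04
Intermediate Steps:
-8 + (15/(-9) - 61/31)*71 = -8 + (15*(-⅑) - 61*1/31)*71 = -8 + (-5/3 - 61/31)*71 = -8 - 338/93*71 = -8 - 23998/93 = -24742/93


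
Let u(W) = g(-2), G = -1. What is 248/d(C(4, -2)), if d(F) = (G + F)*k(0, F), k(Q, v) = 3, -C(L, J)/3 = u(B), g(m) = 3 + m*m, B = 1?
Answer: -124/33 ≈ -3.7576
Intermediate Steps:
g(m) = 3 + m**2
u(W) = 7 (u(W) = 3 + (-2)**2 = 3 + 4 = 7)
C(L, J) = -21 (C(L, J) = -3*7 = -21)
d(F) = -3 + 3*F (d(F) = (-1 + F)*3 = -3 + 3*F)
248/d(C(4, -2)) = 248/(-3 + 3*(-21)) = 248/(-3 - 63) = 248/(-66) = 248*(-1/66) = -124/33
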